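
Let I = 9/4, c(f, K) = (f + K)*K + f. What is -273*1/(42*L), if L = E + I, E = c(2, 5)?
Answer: -26/157 ≈ -0.16561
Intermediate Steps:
c(f, K) = f + K*(K + f) (c(f, K) = (K + f)*K + f = K*(K + f) + f = f + K*(K + f))
E = 37 (E = 2 + 5² + 5*2 = 2 + 25 + 10 = 37)
I = 9/4 (I = 9*(¼) = 9/4 ≈ 2.2500)
L = 157/4 (L = 37 + 9/4 = 157/4 ≈ 39.250)
-273*1/(42*L) = -273/(42*(157/4)) = -273/3297/2 = -273*2/3297 = -26/157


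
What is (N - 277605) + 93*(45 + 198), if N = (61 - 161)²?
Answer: -245006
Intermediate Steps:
N = 10000 (N = (-100)² = 10000)
(N - 277605) + 93*(45 + 198) = (10000 - 277605) + 93*(45 + 198) = -267605 + 93*243 = -267605 + 22599 = -245006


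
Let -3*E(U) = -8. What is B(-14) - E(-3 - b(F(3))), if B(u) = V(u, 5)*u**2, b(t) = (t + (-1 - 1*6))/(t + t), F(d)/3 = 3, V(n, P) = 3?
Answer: 1756/3 ≈ 585.33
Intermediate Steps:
F(d) = 9 (F(d) = 3*3 = 9)
b(t) = (-7 + t)/(2*t) (b(t) = (t + (-1 - 6))/((2*t)) = (t - 7)*(1/(2*t)) = (-7 + t)*(1/(2*t)) = (-7 + t)/(2*t))
E(U) = 8/3 (E(U) = -1/3*(-8) = 8/3)
B(u) = 3*u**2
B(-14) - E(-3 - b(F(3))) = 3*(-14)**2 - 1*8/3 = 3*196 - 8/3 = 588 - 8/3 = 1756/3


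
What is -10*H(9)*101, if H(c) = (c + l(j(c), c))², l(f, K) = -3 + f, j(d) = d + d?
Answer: -581760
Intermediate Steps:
j(d) = 2*d
H(c) = (-3 + 3*c)² (H(c) = (c + (-3 + 2*c))² = (-3 + 3*c)²)
-10*H(9)*101 = -90*(-1 + 9)²*101 = -90*8²*101 = -90*64*101 = -10*576*101 = -5760*101 = -581760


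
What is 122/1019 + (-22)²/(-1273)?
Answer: -337890/1297187 ≈ -0.26048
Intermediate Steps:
122/1019 + (-22)²/(-1273) = 122*(1/1019) + 484*(-1/1273) = 122/1019 - 484/1273 = -337890/1297187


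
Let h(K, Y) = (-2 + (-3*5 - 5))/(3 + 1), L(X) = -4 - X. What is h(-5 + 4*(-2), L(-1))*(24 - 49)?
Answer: 275/2 ≈ 137.50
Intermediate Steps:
h(K, Y) = -11/2 (h(K, Y) = (-2 + (-15 - 5))/4 = (-2 - 20)*(1/4) = -22*1/4 = -11/2)
h(-5 + 4*(-2), L(-1))*(24 - 49) = -11*(24 - 49)/2 = -11/2*(-25) = 275/2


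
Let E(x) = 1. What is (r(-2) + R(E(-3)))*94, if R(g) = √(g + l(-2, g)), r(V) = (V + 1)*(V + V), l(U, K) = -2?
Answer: 376 + 94*I ≈ 376.0 + 94.0*I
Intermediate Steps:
r(V) = 2*V*(1 + V) (r(V) = (1 + V)*(2*V) = 2*V*(1 + V))
R(g) = √(-2 + g) (R(g) = √(g - 2) = √(-2 + g))
(r(-2) + R(E(-3)))*94 = (2*(-2)*(1 - 2) + √(-2 + 1))*94 = (2*(-2)*(-1) + √(-1))*94 = (4 + I)*94 = 376 + 94*I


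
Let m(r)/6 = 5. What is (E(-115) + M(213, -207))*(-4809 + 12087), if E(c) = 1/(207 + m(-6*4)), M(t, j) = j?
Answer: -119014708/79 ≈ -1.5065e+6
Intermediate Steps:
m(r) = 30 (m(r) = 6*5 = 30)
E(c) = 1/237 (E(c) = 1/(207 + 30) = 1/237)
(E(-115) + M(213, -207))*(-4809 + 12087) = (1/237 - 207)*(-4809 + 12087) = -49058/237*7278 = -119014708/79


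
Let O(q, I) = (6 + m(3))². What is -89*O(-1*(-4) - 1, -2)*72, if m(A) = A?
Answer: -519048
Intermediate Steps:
O(q, I) = 81 (O(q, I) = (6 + 3)² = 9² = 81)
-89*O(-1*(-4) - 1, -2)*72 = -89*81*72 = -7209*72 = -519048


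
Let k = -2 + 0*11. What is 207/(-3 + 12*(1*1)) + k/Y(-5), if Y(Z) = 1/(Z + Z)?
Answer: 43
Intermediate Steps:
k = -2 (k = -2 + 0 = -2)
Y(Z) = 1/(2*Z)
207/(-3 + 12*(1*1)) + k/Y(-5) = 207/(-3 + 12*(1*1)) - 2/((½)/(-5)) = 207/(-3 + 12*1) - 2/((½)*(-⅕)) = 207/(-3 + 12) - 2/(-⅒) = 207/9 - 2*(-10) = 207*(⅑) + 20 = 23 + 20 = 43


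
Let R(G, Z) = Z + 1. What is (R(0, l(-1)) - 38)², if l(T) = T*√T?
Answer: (37 + I)² ≈ 1368.0 + 74.0*I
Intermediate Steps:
l(T) = T^(3/2)
R(G, Z) = 1 + Z
(R(0, l(-1)) - 38)² = ((1 + (-1)^(3/2)) - 38)² = ((1 - I) - 38)² = (-37 - I)²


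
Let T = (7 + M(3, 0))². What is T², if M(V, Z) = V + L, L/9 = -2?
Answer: 4096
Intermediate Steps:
L = -18 (L = 9*(-2) = -18)
M(V, Z) = -18 + V (M(V, Z) = V - 18 = -18 + V)
T = 64 (T = (7 + (-18 + 3))² = (7 - 15)² = (-8)² = 64)
T² = 64² = 4096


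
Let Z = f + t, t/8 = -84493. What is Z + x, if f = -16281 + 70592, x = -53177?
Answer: -674810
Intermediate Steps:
t = -675944 (t = 8*(-84493) = -675944)
f = 54311
Z = -621633 (Z = 54311 - 675944 = -621633)
Z + x = -621633 - 53177 = -674810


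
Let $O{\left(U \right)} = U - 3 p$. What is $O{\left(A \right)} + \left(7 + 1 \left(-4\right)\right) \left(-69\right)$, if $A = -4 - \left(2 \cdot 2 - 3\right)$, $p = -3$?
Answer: $-203$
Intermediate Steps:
$A = -5$ ($A = -4 - \left(4 - 3\right) = -4 - 1 = -5$)
$O{\left(U \right)} = 9 + U$ ($O{\left(U \right)} = U - -9 = U + 9 = 9 + U$)
$O{\left(A \right)} + \left(7 + 1 \left(-4\right)\right) \left(-69\right) = \left(9 - 5\right) + \left(7 + 1 \left(-4\right)\right) \left(-69\right) = 4 + \left(7 - 4\right) \left(-69\right) = 4 + 3 \left(-69\right) = 4 - 207 = -203$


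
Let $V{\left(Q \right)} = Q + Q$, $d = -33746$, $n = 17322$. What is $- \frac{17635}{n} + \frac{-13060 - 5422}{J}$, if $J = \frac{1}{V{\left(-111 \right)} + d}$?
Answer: $\frac{10874692271837}{17322} \approx 6.278 \cdot 10^{8}$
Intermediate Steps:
$V{\left(Q \right)} = 2 Q$
$J = - \frac{1}{33968}$ ($J = \frac{1}{2 \left(-111\right) - 33746} = \frac{1}{-222 - 33746} = \frac{1}{-33968} = - \frac{1}{33968} \approx -2.9439 \cdot 10^{-5}$)
$- \frac{17635}{n} + \frac{-13060 - 5422}{J} = - \frac{17635}{17322} + \frac{-13060 - 5422}{- \frac{1}{33968}} = \left(-17635\right) \frac{1}{17322} + \left(-13060 - 5422\right) \left(-33968\right) = - \frac{17635}{17322} - -627796576 = - \frac{17635}{17322} + 627796576 = \frac{10874692271837}{17322}$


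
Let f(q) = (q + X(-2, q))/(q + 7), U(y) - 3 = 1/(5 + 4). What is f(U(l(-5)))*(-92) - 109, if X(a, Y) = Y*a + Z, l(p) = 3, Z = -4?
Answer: -4031/91 ≈ -44.297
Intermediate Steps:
X(a, Y) = -4 + Y*a (X(a, Y) = Y*a - 4 = -4 + Y*a)
U(y) = 28/9 (U(y) = 3 + 1/(5 + 4) = 3 + 1/9 = 3 + ⅑ = 28/9)
f(q) = (-4 - q)/(7 + q) (f(q) = (q + (-4 + q*(-2)))/(q + 7) = (q + (-4 - 2*q))/(7 + q) = (-4 - q)/(7 + q))
f(U(l(-5)))*(-92) - 109 = ((-4 - 1*28/9)/(7 + 28/9))*(-92) - 109 = ((-4 - 28/9)/(91/9))*(-92) - 109 = ((9/91)*(-64/9))*(-92) - 109 = -64/91*(-92) - 109 = 5888/91 - 109 = -4031/91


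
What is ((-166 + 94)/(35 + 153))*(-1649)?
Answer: 29682/47 ≈ 631.53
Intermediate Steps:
((-166 + 94)/(35 + 153))*(-1649) = -72/188*(-1649) = -72*1/188*(-1649) = -18/47*(-1649) = 29682/47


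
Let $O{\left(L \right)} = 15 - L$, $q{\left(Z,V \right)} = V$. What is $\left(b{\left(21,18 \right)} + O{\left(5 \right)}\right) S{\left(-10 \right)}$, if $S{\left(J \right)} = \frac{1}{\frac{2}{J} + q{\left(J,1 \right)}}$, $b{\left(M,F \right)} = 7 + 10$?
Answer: $\frac{135}{4} \approx 33.75$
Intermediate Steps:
$b{\left(M,F \right)} = 17$
$S{\left(J \right)} = \frac{1}{1 + \frac{2}{J}}$ ($S{\left(J \right)} = \frac{1}{\frac{2}{J} + 1} = \frac{1}{1 + \frac{2}{J}}$)
$\left(b{\left(21,18 \right)} + O{\left(5 \right)}\right) S{\left(-10 \right)} = \left(17 + \left(15 - 5\right)\right) \left(- \frac{10}{2 - 10}\right) = \left(17 + \left(15 - 5\right)\right) \left(- \frac{10}{-8}\right) = \left(17 + 10\right) \left(\left(-10\right) \left(- \frac{1}{8}\right)\right) = 27 \cdot \frac{5}{4} = \frac{135}{4}$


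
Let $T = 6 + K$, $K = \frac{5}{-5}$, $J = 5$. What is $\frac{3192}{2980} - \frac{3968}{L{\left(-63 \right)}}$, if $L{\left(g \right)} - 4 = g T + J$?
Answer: $\frac{1600174}{113985} \approx 14.038$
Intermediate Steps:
$K = -1$ ($K = 5 \left(- \frac{1}{5}\right) = -1$)
$T = 5$ ($T = 6 - 1 = 5$)
$L{\left(g \right)} = 9 + 5 g$ ($L{\left(g \right)} = 4 + \left(g 5 + 5\right) = 4 + \left(5 g + 5\right) = 4 + \left(5 + 5 g\right) = 9 + 5 g$)
$\frac{3192}{2980} - \frac{3968}{L{\left(-63 \right)}} = \frac{3192}{2980} - \frac{3968}{9 + 5 \left(-63\right)} = 3192 \cdot \frac{1}{2980} - \frac{3968}{9 - 315} = \frac{798}{745} - \frac{3968}{-306} = \frac{798}{745} - - \frac{1984}{153} = \frac{798}{745} + \frac{1984}{153} = \frac{1600174}{113985}$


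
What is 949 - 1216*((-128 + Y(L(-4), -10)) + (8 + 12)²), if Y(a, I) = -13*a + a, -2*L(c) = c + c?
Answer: -271435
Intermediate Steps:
L(c) = -c (L(c) = -(c + c)/2 = -c)
Y(a, I) = -12*a
949 - 1216*((-128 + Y(L(-4), -10)) + (8 + 12)²) = 949 - 1216*((-128 - (-12)*(-4)) + (8 + 12)²) = 949 - 1216*((-128 - 12*4) + 20²) = 949 - 1216*((-128 - 48) + 400) = 949 - 1216*(-176 + 400) = 949 - 1216*224 = 949 - 272384 = -271435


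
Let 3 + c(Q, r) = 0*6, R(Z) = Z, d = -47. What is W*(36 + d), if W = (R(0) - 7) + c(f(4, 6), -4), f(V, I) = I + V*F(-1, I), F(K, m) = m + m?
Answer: 110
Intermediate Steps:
F(K, m) = 2*m
f(V, I) = I + 2*I*V (f(V, I) = I + V*(2*I) = I + 2*I*V)
c(Q, r) = -3 (c(Q, r) = -3 + 0*6 = -3 + 0 = -3)
W = -10 (W = (0 - 7) - 3 = -7 - 3 = -10)
W*(36 + d) = -10*(36 - 47) = -10*(-11) = 110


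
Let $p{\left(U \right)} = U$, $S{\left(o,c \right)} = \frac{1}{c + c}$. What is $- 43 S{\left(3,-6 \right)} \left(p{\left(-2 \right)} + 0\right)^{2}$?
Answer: $\frac{43}{3} \approx 14.333$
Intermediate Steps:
$S{\left(o,c \right)} = \frac{1}{2 c}$
$- 43 S{\left(3,-6 \right)} \left(p{\left(-2 \right)} + 0\right)^{2} = - 43 \frac{1}{2 \left(-6\right)} \left(-2 + 0\right)^{2} = - 43 \cdot \frac{1}{2} \left(- \frac{1}{6}\right) \left(-2\right)^{2} = \left(-43\right) \left(- \frac{1}{12}\right) 4 = \frac{43}{12} \cdot 4 = \frac{43}{3}$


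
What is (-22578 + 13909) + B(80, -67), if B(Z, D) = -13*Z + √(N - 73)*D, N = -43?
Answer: -9709 - 134*I*√29 ≈ -9709.0 - 721.61*I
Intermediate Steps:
B(Z, D) = -13*Z + 2*I*D*√29 (B(Z, D) = -13*Z + √(-43 - 73)*D = -13*Z + √(-116)*D = -13*Z + (2*I*√29)*D = -13*Z + 2*I*D*√29)
(-22578 + 13909) + B(80, -67) = (-22578 + 13909) + (-13*80 + 2*I*(-67)*√29) = -8669 + (-1040 - 134*I*√29) = -9709 - 134*I*√29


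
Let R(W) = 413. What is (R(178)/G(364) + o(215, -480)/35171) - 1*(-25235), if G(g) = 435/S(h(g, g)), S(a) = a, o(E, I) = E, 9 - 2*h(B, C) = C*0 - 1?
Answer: 77230540423/3059877 ≈ 25240.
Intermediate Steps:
h(B, C) = 5 (h(B, C) = 9/2 - (C*0 - 1)/2 = 9/2 - (0 - 1)/2 = 9/2 - 1/2*(-1) = 9/2 + 1/2 = 5)
G(g) = 87 (G(g) = 435/5 = 435*(1/5) = 87)
(R(178)/G(364) + o(215, -480)/35171) - 1*(-25235) = (413/87 + 215/35171) - 1*(-25235) = (413*(1/87) + 215*(1/35171)) + 25235 = (413/87 + 215/35171) + 25235 = 14544328/3059877 + 25235 = 77230540423/3059877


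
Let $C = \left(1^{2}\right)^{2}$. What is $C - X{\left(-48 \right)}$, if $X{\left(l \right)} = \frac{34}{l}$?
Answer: $\frac{41}{24} \approx 1.7083$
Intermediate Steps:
$C = 1$ ($C = 1^{2} = 1$)
$C - X{\left(-48 \right)} = 1 - \frac{34}{-48} = 1 - 34 \left(- \frac{1}{48}\right) = 1 - - \frac{17}{24} = 1 + \frac{17}{24} = \frac{41}{24}$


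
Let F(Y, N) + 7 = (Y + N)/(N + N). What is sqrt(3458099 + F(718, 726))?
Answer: sqrt(3765863271)/33 ≈ 1859.6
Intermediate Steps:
F(Y, N) = -7 + (N + Y)/(2*N) (F(Y, N) = -7 + (Y + N)/(N + N) = -7 + (N + Y)/((2*N)) = -7 + (N + Y)*(1/(2*N)) = -7 + (N + Y)/(2*N))
sqrt(3458099 + F(718, 726)) = sqrt(3458099 + (1/2)*(718 - 13*726)/726) = sqrt(3458099 + (1/2)*(1/726)*(718 - 9438)) = sqrt(3458099 + (1/2)*(1/726)*(-8720)) = sqrt(3458099 - 2180/363) = sqrt(1255287757/363) = sqrt(3765863271)/33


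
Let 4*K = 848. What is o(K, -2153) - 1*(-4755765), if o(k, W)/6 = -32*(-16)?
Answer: 4758837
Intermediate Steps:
K = 212 (K = (¼)*848 = 212)
o(k, W) = 3072 (o(k, W) = 6*(-32*(-16)) = 6*512 = 3072)
o(K, -2153) - 1*(-4755765) = 3072 - 1*(-4755765) = 3072 + 4755765 = 4758837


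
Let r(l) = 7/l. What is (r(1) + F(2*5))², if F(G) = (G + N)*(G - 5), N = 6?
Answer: 7569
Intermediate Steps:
F(G) = (-5 + G)*(6 + G) (F(G) = (G + 6)*(G - 5) = (6 + G)*(-5 + G) = (-5 + G)*(6 + G))
(r(1) + F(2*5))² = (7/1 + (-30 + 2*5 + (2*5)²))² = (7*1 + (-30 + 10 + 10²))² = (7 + (-30 + 10 + 100))² = (7 + 80)² = 87² = 7569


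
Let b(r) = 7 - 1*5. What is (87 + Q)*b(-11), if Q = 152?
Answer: 478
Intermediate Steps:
b(r) = 2 (b(r) = 7 - 5 = 2)
(87 + Q)*b(-11) = (87 + 152)*2 = 239*2 = 478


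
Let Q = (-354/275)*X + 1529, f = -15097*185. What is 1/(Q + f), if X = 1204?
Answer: -275/768065616 ≈ -3.5804e-7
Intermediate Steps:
f = -2792945
Q = -5741/275 (Q = -354/275*1204 + 1529 = -426216/275 + 1529 = -5741/275 ≈ -20.876)
1/(Q + f) = 1/(-5741/275 - 2792945) = 1/(-768065616/275) = -275/768065616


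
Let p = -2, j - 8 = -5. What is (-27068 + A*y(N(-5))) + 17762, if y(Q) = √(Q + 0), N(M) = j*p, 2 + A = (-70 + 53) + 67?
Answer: -9306 + 48*I*√6 ≈ -9306.0 + 117.58*I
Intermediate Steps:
j = 3 (j = 8 - 5 = 3)
A = 48 (A = -2 + ((-70 + 53) + 67) = -2 + (-17 + 67) = -2 + 50 = 48)
N(M) = -6 (N(M) = 3*(-2) = -6)
y(Q) = √Q
(-27068 + A*y(N(-5))) + 17762 = (-27068 + 48*√(-6)) + 17762 = (-27068 + 48*(I*√6)) + 17762 = (-27068 + 48*I*√6) + 17762 = -9306 + 48*I*√6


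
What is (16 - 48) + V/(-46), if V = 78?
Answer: -775/23 ≈ -33.696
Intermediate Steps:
(16 - 48) + V/(-46) = (16 - 48) + 78/(-46) = -32 + 78*(-1/46) = -32 - 39/23 = -775/23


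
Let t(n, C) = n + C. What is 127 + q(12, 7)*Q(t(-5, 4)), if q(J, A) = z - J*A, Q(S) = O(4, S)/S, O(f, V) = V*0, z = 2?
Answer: 127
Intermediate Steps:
O(f, V) = 0
t(n, C) = C + n
Q(S) = 0 (Q(S) = 0/S = 0)
q(J, A) = 2 - A*J (q(J, A) = 2 - J*A = 2 - A*J)
127 + q(12, 7)*Q(t(-5, 4)) = 127 + (2 - 1*7*12)*0 = 127 + (2 - 84)*0 = 127 - 82*0 = 127 + 0 = 127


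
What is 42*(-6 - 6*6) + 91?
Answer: -1673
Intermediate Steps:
42*(-6 - 6*6) + 91 = 42*(-6 - 36) + 91 = 42*(-42) + 91 = -1764 + 91 = -1673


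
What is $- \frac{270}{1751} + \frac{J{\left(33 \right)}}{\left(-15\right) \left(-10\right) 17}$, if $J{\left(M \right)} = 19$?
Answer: $- \frac{38543}{262650} \approx -0.14675$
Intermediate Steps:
$- \frac{270}{1751} + \frac{J{\left(33 \right)}}{\left(-15\right) \left(-10\right) 17} = - \frac{270}{1751} + \frac{19}{\left(-15\right) \left(-10\right) 17} = \left(-270\right) \frac{1}{1751} + \frac{19}{150 \cdot 17} = - \frac{270}{1751} + \frac{19}{2550} = - \frac{38543}{262650}$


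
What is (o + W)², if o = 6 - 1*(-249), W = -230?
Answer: 625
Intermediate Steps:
o = 255 (o = 6 + 249 = 255)
(o + W)² = (255 - 230)² = 25² = 625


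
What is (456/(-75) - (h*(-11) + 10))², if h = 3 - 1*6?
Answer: 1505529/625 ≈ 2408.8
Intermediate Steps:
h = -3 (h = 3 - 6 = -3)
(456/(-75) - (h*(-11) + 10))² = (456/(-75) - (-3*(-11) + 10))² = (456*(-1/75) - (33 + 10))² = (-152/25 - 1*43)² = (-152/25 - 43)² = (-1227/25)² = 1505529/625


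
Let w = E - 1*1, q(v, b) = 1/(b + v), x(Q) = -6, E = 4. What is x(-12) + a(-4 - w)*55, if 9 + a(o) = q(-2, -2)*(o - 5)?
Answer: -336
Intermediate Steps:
w = 3 (w = 4 - 1*1 = 4 - 1 = 3)
a(o) = -31/4 - o/4 (a(o) = -9 + (o - 5)/(-2 - 2) = -9 + (-5 + o)/(-4) = -9 - (-5 + o)/4 = -9 + (5/4 - o/4) = -31/4 - o/4)
x(-12) + a(-4 - w)*55 = -6 + (-31/4 - (-4 - 1*3)/4)*55 = -6 + (-31/4 - (-4 - 3)/4)*55 = -6 + (-31/4 - ¼*(-7))*55 = -6 + (-31/4 + 7/4)*55 = -6 - 6*55 = -6 - 330 = -336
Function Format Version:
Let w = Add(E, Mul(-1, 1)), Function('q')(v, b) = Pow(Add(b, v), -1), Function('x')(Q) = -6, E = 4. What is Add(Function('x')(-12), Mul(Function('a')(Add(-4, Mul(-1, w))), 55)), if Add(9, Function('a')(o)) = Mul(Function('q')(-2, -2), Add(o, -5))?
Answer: -336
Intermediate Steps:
w = 3 (w = Add(4, Mul(-1, 1)) = Add(4, -1) = 3)
Function('a')(o) = Add(Rational(-31, 4), Mul(Rational(-1, 4), o)) (Function('a')(o) = Add(-9, Mul(Pow(Add(-2, -2), -1), Add(o, -5))) = Add(-9, Mul(Pow(-4, -1), Add(-5, o))) = Add(-9, Mul(Rational(-1, 4), Add(-5, o))) = Add(-9, Add(Rational(5, 4), Mul(Rational(-1, 4), o))) = Add(Rational(-31, 4), Mul(Rational(-1, 4), o)))
Add(Function('x')(-12), Mul(Function('a')(Add(-4, Mul(-1, w))), 55)) = Add(-6, Mul(Add(Rational(-31, 4), Mul(Rational(-1, 4), Add(-4, Mul(-1, 3)))), 55)) = Add(-6, Mul(Add(Rational(-31, 4), Mul(Rational(-1, 4), Add(-4, -3))), 55)) = Add(-6, Mul(Add(Rational(-31, 4), Mul(Rational(-1, 4), -7)), 55)) = Add(-6, Mul(Add(Rational(-31, 4), Rational(7, 4)), 55)) = Add(-6, Mul(-6, 55)) = Add(-6, -330) = -336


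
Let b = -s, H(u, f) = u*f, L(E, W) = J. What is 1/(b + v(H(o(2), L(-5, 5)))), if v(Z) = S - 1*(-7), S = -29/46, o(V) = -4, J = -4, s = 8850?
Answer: -46/406807 ≈ -0.00011308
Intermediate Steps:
L(E, W) = -4
H(u, f) = f*u
S = -29/46 (S = -29*1/46 = -29/46 ≈ -0.63043)
v(Z) = 293/46 (v(Z) = -29/46 - 1*(-7) = -29/46 + 7 = 293/46)
b = -8850 (b = -1*8850 = -8850)
1/(b + v(H(o(2), L(-5, 5)))) = 1/(-8850 + 293/46) = 1/(-406807/46) = -46/406807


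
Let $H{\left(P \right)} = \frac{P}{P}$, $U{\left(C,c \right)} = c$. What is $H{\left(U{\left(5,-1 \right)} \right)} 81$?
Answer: $81$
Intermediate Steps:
$H{\left(P \right)} = 1$
$H{\left(U{\left(5,-1 \right)} \right)} 81 = 1 \cdot 81 = 81$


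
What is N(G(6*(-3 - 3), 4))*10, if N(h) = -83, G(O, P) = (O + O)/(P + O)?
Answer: -830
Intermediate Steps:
G(O, P) = 2*O/(O + P) (G(O, P) = (2*O)/(O + P) = 2*O/(O + P))
N(G(6*(-3 - 3), 4))*10 = -83*10 = -830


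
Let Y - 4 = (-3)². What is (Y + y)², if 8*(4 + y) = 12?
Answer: 441/4 ≈ 110.25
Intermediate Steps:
y = -5/2 (y = -4 + (⅛)*12 = -4 + 3/2 = -5/2 ≈ -2.5000)
Y = 13 (Y = 4 + (-3)² = 4 + 9 = 13)
(Y + y)² = (13 - 5/2)² = (21/2)² = 441/4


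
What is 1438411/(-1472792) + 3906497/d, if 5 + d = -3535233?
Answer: -774184482603/371905017464 ≈ -2.0817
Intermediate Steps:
d = -3535238 (d = -5 - 3535233 = -3535238)
1438411/(-1472792) + 3906497/d = 1438411/(-1472792) + 3906497/(-3535238) = 1438411*(-1/1472792) + 3906497*(-1/3535238) = -1438411/1472792 - 558071/505034 = -774184482603/371905017464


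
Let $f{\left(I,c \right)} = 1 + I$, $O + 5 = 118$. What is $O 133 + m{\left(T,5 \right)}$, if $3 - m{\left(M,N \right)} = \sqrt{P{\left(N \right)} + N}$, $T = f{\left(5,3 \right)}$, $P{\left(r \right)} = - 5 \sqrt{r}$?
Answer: $15032 - \sqrt{5 - 5 \sqrt{5}} \approx 15032.0 - 2.486 i$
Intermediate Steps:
$O = 113$ ($O = -5 + 118 = 113$)
$T = 6$ ($T = 1 + 5 = 6$)
$m{\left(M,N \right)} = 3 - \sqrt{N - 5 \sqrt{N}}$ ($m{\left(M,N \right)} = 3 - \sqrt{- 5 \sqrt{N} + N} = 3 - \sqrt{N - 5 \sqrt{N}}$)
$O 133 + m{\left(T,5 \right)} = 113 \cdot 133 + \left(3 - \sqrt{5 - 5 \sqrt{5}}\right) = 15029 + \left(3 - \sqrt{5 - 5 \sqrt{5}}\right) = 15032 - \sqrt{5 - 5 \sqrt{5}}$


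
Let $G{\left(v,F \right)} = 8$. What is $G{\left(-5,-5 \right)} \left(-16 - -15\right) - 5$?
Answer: $-13$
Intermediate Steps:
$G{\left(-5,-5 \right)} \left(-16 - -15\right) - 5 = 8 \left(-16 - -15\right) - 5 = 8 \left(-16 + 15\right) - 5 = 8 \left(-1\right) - 5 = -8 - 5 = -13$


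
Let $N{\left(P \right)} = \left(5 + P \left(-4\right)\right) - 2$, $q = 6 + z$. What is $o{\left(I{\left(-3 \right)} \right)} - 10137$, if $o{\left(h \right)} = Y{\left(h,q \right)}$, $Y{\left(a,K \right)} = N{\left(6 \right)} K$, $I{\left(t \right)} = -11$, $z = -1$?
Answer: $-10242$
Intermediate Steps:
$q = 5$ ($q = 6 - 1 = 5$)
$N{\left(P \right)} = 3 - 4 P$ ($N{\left(P \right)} = \left(5 - 4 P\right) - 2 = 3 - 4 P$)
$Y{\left(a,K \right)} = - 21 K$ ($Y{\left(a,K \right)} = \left(3 - 24\right) K = - 21 K$)
$o{\left(h \right)} = -105$ ($o{\left(h \right)} = \left(-21\right) 5 = -105$)
$o{\left(I{\left(-3 \right)} \right)} - 10137 = -105 - 10137 = -10242$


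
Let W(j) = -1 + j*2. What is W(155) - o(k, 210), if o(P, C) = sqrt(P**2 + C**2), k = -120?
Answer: 309 - 30*sqrt(65) ≈ 67.132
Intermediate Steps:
o(P, C) = sqrt(C**2 + P**2)
W(j) = -1 + 2*j
W(155) - o(k, 210) = (-1 + 2*155) - sqrt(210**2 + (-120)**2) = (-1 + 310) - sqrt(44100 + 14400) = 309 - sqrt(58500) = 309 - 30*sqrt(65)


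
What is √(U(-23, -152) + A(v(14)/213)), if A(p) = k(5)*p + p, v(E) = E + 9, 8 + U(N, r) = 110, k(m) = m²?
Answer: 2*√1188753/213 ≈ 10.238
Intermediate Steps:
U(N, r) = 102 (U(N, r) = -8 + 110 = 102)
v(E) = 9 + E
A(p) = 26*p (A(p) = 5²*p + p = 25*p + p = 26*p)
√(U(-23, -152) + A(v(14)/213)) = √(102 + 26*((9 + 14)/213)) = √(102 + 26*(23*(1/213))) = √(102 + 26*(23/213)) = √(102 + 598/213) = √(22324/213) = 2*√1188753/213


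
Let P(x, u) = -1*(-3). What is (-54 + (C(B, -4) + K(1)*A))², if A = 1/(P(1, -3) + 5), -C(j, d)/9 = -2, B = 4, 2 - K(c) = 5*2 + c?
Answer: 88209/64 ≈ 1378.3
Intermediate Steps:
K(c) = -8 - c (K(c) = 2 - (5*2 + c) = 2 - (10 + c) = 2 + (-10 - c) = -8 - c)
C(j, d) = 18 (C(j, d) = -9*(-2) = 18)
P(x, u) = 3
A = ⅛ (A = 1/(3 + 5) = 1/8 = ⅛ ≈ 0.12500)
(-54 + (C(B, -4) + K(1)*A))² = (-54 + (18 + (-8 - 1*1)*(⅛)))² = (-54 + (18 + (-8 - 1)*(⅛)))² = (-54 + (18 - 9*⅛))² = (-54 + (18 - 9/8))² = (-54 + 135/8)² = (-297/8)² = 88209/64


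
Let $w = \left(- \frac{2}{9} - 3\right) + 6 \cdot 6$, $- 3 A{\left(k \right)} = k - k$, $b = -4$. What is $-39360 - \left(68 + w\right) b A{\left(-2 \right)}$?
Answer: $-39360$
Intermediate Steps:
$A{\left(k \right)} = 0$ ($A{\left(k \right)} = - \frac{k - k}{3} = \left(- \frac{1}{3}\right) 0 = 0$)
$w = \frac{295}{9}$ ($w = \left(\left(-2\right) \frac{1}{9} - 3\right) + 36 = \left(- \frac{2}{9} - 3\right) + 36 = - \frac{29}{9} + 36 = \frac{295}{9} \approx 32.778$)
$-39360 - \left(68 + w\right) b A{\left(-2 \right)} = -39360 - \left(68 + \frac{295}{9}\right) \left(\left(-4\right) 0\right) = -39360 - \frac{907}{9} \cdot 0 = -39360 - 0 = -39360 + 0 = -39360$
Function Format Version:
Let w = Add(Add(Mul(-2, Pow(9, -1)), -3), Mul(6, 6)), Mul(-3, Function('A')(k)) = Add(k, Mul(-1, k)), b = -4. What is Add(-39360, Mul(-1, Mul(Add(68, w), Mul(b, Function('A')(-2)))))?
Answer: -39360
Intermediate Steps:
Function('A')(k) = 0 (Function('A')(k) = Mul(Rational(-1, 3), Add(k, Mul(-1, k))) = Mul(Rational(-1, 3), 0) = 0)
w = Rational(295, 9) (w = Add(Add(Mul(-2, Rational(1, 9)), -3), 36) = Add(Add(Rational(-2, 9), -3), 36) = Add(Rational(-29, 9), 36) = Rational(295, 9) ≈ 32.778)
Add(-39360, Mul(-1, Mul(Add(68, w), Mul(b, Function('A')(-2))))) = Add(-39360, Mul(-1, Mul(Add(68, Rational(295, 9)), Mul(-4, 0)))) = Add(-39360, Mul(-1, Mul(Rational(907, 9), 0))) = Add(-39360, Mul(-1, 0)) = Add(-39360, 0) = -39360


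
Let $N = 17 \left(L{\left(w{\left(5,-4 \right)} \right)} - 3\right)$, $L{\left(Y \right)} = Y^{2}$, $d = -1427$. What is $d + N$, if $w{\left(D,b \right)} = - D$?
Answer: $-1053$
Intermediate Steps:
$N = 374$ ($N = 17 \left(\left(\left(-1\right) 5\right)^{2} - 3\right) = 17 \left(\left(-5\right)^{2} - 3\right) = 17 \left(25 - 3\right) = 17 \cdot 22 = 374$)
$d + N = -1427 + 374 = -1053$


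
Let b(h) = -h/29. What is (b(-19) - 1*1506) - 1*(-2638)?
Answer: 32847/29 ≈ 1132.7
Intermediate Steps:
b(h) = -h/29
(b(-19) - 1*1506) - 1*(-2638) = (-1/29*(-19) - 1*1506) - 1*(-2638) = (19/29 - 1506) + 2638 = -43655/29 + 2638 = 32847/29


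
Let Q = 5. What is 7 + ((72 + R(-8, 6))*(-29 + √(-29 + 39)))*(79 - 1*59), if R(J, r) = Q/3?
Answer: -128159/3 + 4420*√10/3 ≈ -38061.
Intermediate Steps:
R(J, r) = 5/3
7 + ((72 + R(-8, 6))*(-29 + √(-29 + 39)))*(79 - 1*59) = 7 + ((72 + 5/3)*(-29 + √(-29 + 39)))*(79 - 1*59) = 7 + (221*(-29 + √10)/3)*(79 - 59) = 7 + (-6409/3 + 221*√10/3)*20 = 7 + (-128180/3 + 4420*√10/3) = -128159/3 + 4420*√10/3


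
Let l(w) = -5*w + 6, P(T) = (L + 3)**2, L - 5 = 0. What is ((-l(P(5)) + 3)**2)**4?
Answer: 101970394089246452641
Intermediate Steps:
L = 5 (L = 5 + 0 = 5)
P(T) = 64 (P(T) = (5 + 3)**2 = 8**2 = 64)
l(w) = 6 - 5*w
((-l(P(5)) + 3)**2)**4 = ((-(6 - 5*64) + 3)**2)**4 = ((-(6 - 320) + 3)**2)**4 = ((-1*(-314) + 3)**2)**4 = ((314 + 3)**2)**4 = (317**2)**4 = 100489**4 = 101970394089246452641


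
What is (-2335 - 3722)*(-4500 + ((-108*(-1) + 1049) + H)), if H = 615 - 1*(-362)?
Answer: 14330862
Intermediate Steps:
H = 977 (H = 615 + 362 = 977)
(-2335 - 3722)*(-4500 + ((-108*(-1) + 1049) + H)) = (-2335 - 3722)*(-4500 + ((-108*(-1) + 1049) + 977)) = -6057*(-4500 + ((108 + 1049) + 977)) = -6057*(-4500 + (1157 + 977)) = -6057*(-4500 + 2134) = -6057*(-2366) = 14330862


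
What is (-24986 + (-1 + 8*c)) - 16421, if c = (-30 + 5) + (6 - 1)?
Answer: -41568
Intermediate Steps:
c = -20 (c = -25 + 5 = -20)
(-24986 + (-1 + 8*c)) - 16421 = (-24986 + (-1 + 8*(-20))) - 16421 = (-24986 + (-1 - 160)) - 16421 = (-24986 - 161) - 16421 = -25147 - 16421 = -41568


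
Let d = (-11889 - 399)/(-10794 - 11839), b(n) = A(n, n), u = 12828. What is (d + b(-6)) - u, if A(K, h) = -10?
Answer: -290550166/22633 ≈ -12837.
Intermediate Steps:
b(n) = -10
d = 12288/22633 (d = -12288/(-22633) = -12288*(-1/22633) = 12288/22633 ≈ 0.54292)
(d + b(-6)) - u = (12288/22633 - 10) - 1*12828 = -214042/22633 - 12828 = -290550166/22633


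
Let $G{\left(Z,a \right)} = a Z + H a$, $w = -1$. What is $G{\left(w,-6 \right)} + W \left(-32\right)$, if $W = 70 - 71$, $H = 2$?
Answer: $26$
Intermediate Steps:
$G{\left(Z,a \right)} = 2 a + Z a$ ($G{\left(Z,a \right)} = a Z + 2 a = Z a + 2 a = 2 a + Z a$)
$W = -1$ ($W = 70 - 71 = -1$)
$G{\left(w,-6 \right)} + W \left(-32\right) = - 6 \left(2 - 1\right) - -32 = \left(-6\right) 1 + 32 = -6 + 32 = 26$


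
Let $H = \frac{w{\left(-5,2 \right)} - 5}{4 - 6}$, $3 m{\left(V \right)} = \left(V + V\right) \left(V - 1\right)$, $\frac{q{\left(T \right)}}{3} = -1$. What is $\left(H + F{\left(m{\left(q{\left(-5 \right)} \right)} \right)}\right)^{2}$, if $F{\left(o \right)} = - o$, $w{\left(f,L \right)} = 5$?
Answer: $64$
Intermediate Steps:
$q{\left(T \right)} = -3$ ($q{\left(T \right)} = 3 \left(-1\right) = -3$)
$m{\left(V \right)} = \frac{2 V \left(-1 + V\right)}{3}$ ($m{\left(V \right)} = \frac{\left(V + V\right) \left(V - 1\right)}{3} = \frac{2 V \left(-1 + V\right)}{3}$)
$H = 0$ ($H = \frac{5 - 5}{4 - 6} = \frac{0}{-2} = 0 \left(- \frac{1}{2}\right) = 0$)
$\left(H + F{\left(m{\left(q{\left(-5 \right)} \right)} \right)}\right)^{2} = \left(0 - \frac{2}{3} \left(-3\right) \left(-1 - 3\right)\right)^{2} = \left(0 - \frac{2}{3} \left(-3\right) \left(-4\right)\right)^{2} = \left(0 - 8\right)^{2} = \left(-8\right)^{2} = 64$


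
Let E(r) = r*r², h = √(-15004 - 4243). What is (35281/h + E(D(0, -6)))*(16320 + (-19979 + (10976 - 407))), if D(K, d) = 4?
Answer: 442240 - 243791710*I*√19247/19247 ≈ 4.4224e+5 - 1.7573e+6*I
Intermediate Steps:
h = I*√19247 (h = √(-19247) = I*√19247 ≈ 138.73*I)
E(r) = r³
(35281/h + E(D(0, -6)))*(16320 + (-19979 + (10976 - 407))) = (35281/((I*√19247)) + 4³)*(16320 + (-19979 + (10976 - 407))) = (35281*(-I*√19247/19247) + 64)*(16320 + (-19979 + 10569)) = (-35281*I*√19247/19247 + 64)*(16320 - 9410) = (64 - 35281*I*√19247/19247)*6910 = 442240 - 243791710*I*√19247/19247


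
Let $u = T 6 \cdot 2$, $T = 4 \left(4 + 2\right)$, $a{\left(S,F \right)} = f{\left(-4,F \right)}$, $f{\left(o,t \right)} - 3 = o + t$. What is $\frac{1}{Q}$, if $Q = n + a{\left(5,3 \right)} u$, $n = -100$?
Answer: $\frac{1}{476} \approx 0.0021008$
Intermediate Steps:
$f{\left(o,t \right)} = 3 + o + t$ ($f{\left(o,t \right)} = 3 + \left(o + t\right) = 3 + o + t$)
$a{\left(S,F \right)} = -1 + F$ ($a{\left(S,F \right)} = 3 - 4 + F = -1 + F$)
$T = 24$ ($T = 4 \cdot 6 = 24$)
$u = 288$ ($u = 24 \cdot 6 \cdot 2 = 144 \cdot 2 = 288$)
$Q = 476$ ($Q = -100 + \left(-1 + 3\right) 288 = -100 + 2 \cdot 288 = -100 + 576 = 476$)
$\frac{1}{Q} = \frac{1}{476}$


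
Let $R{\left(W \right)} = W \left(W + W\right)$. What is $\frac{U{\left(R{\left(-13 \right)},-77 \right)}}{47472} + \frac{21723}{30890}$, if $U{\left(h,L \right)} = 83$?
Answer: $\frac{516899063}{733205040} \approx 0.70499$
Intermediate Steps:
$R{\left(W \right)} = 2 W^{2}$ ($R{\left(W \right)} = W 2 W = 2 W^{2}$)
$\frac{U{\left(R{\left(-13 \right)},-77 \right)}}{47472} + \frac{21723}{30890} = \frac{83}{47472} + \frac{21723}{30890} = \frac{516899063}{733205040}$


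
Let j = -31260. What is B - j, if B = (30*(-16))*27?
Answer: 18300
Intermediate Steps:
B = -12960 (B = -480*27 = -12960)
B - j = -12960 - 1*(-31260) = -12960 + 31260 = 18300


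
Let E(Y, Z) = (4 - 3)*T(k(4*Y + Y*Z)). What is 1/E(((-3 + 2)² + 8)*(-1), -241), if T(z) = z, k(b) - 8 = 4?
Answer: 1/12 ≈ 0.083333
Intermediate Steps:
k(b) = 12 (k(b) = 8 + 4 = 12)
E(Y, Z) = 12 (E(Y, Z) = (4 - 3)*12 = 1*12 = 12)
1/E(((-3 + 2)² + 8)*(-1), -241) = 1/12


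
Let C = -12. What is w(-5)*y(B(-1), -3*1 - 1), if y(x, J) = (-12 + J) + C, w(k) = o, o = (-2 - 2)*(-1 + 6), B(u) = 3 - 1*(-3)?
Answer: 560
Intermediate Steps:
B(u) = 6 (B(u) = 3 + 3 = 6)
o = -20 (o = -4*5 = -20)
w(k) = -20
y(x, J) = -24 + J (y(x, J) = (-12 + J) - 12 = -24 + J)
w(-5)*y(B(-1), -3*1 - 1) = -20*(-24 + (-3*1 - 1)) = -20*(-24 + (-3 - 1)) = -20*(-24 - 4) = -20*(-28) = 560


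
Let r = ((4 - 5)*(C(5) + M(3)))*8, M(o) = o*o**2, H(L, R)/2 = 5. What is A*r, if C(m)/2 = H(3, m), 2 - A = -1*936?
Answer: -352688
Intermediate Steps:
A = 938 (A = 2 - (-1)*936 = 2 - 1*(-936) = 2 + 936 = 938)
H(L, R) = 10 (H(L, R) = 2*5 = 10)
C(m) = 20 (C(m) = 2*10 = 20)
M(o) = o**3
r = -376 (r = ((4 - 5)*(20 + 3**3))*8 = -(20 + 27)*8 = -1*47*8 = -47*8 = -376)
A*r = 938*(-376) = -352688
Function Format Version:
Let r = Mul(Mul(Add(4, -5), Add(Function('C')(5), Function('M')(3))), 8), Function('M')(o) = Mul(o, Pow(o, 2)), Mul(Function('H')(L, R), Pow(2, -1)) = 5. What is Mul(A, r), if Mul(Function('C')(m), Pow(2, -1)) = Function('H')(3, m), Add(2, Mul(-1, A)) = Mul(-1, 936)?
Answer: -352688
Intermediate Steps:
A = 938 (A = Add(2, Mul(-1, Mul(-1, 936))) = Add(2, Mul(-1, -936)) = Add(2, 936) = 938)
Function('H')(L, R) = 10 (Function('H')(L, R) = Mul(2, 5) = 10)
Function('C')(m) = 20 (Function('C')(m) = Mul(2, 10) = 20)
Function('M')(o) = Pow(o, 3)
r = -376 (r = Mul(Mul(Add(4, -5), Add(20, Pow(3, 3))), 8) = Mul(Mul(-1, Add(20, 27)), 8) = Mul(Mul(-1, 47), 8) = Mul(-47, 8) = -376)
Mul(A, r) = Mul(938, -376) = -352688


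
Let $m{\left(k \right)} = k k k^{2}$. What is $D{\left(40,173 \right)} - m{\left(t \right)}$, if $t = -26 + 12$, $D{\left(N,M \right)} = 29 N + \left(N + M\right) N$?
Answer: $-28736$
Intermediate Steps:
$D{\left(N,M \right)} = 29 N + N \left(M + N\right)$ ($D{\left(N,M \right)} = 29 N + \left(M + N\right) N = 29 N + N \left(M + N\right)$)
$t = -14$
$m{\left(k \right)} = k^{4}$ ($m{\left(k \right)} = k k^{3} = k^{4}$)
$D{\left(40,173 \right)} - m{\left(t \right)} = 40 \left(29 + 173 + 40\right) - \left(-14\right)^{4} = 40 \cdot 242 - 38416 = 9680 - 38416 = -28736$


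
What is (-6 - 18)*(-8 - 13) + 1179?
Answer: 1683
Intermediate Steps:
(-6 - 18)*(-8 - 13) + 1179 = -24*(-21) + 1179 = 504 + 1179 = 1683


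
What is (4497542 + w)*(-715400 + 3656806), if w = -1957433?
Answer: 7471491853254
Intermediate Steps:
(4497542 + w)*(-715400 + 3656806) = (4497542 - 1957433)*(-715400 + 3656806) = 2540109*2941406 = 7471491853254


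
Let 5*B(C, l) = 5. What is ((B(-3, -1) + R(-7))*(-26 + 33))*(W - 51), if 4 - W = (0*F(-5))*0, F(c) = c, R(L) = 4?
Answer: -1645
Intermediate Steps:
B(C, l) = 1 (B(C, l) = (⅕)*5 = 1)
W = 4 (W = 4 - 0*(-5)*0 = 4 - 0*0 = 4 - 1*0 = 4 + 0 = 4)
((B(-3, -1) + R(-7))*(-26 + 33))*(W - 51) = ((1 + 4)*(-26 + 33))*(4 - 51) = (5*7)*(-47) = 35*(-47) = -1645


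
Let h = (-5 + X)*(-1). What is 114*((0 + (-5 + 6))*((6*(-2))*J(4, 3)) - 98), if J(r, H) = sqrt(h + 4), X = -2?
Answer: -11172 - 1368*sqrt(11) ≈ -15709.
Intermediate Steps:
h = 7 (h = (-5 - 2)*(-1) = -7*(-1) = 7)
J(r, H) = sqrt(11) (J(r, H) = sqrt(7 + 4) = sqrt(11))
114*((0 + (-5 + 6))*((6*(-2))*J(4, 3)) - 98) = 114*((0 + (-5 + 6))*((6*(-2))*sqrt(11)) - 98) = 114*((0 + 1)*(-12*sqrt(11)) - 98) = 114*(1*(-12*sqrt(11)) - 98) = 114*(-12*sqrt(11) - 98) = 114*(-98 - 12*sqrt(11)) = -11172 - 1368*sqrt(11)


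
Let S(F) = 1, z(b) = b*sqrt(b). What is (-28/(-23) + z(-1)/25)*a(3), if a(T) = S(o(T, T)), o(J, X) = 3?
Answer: 28/23 - I/25 ≈ 1.2174 - 0.04*I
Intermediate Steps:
z(b) = b**(3/2)
a(T) = 1
(-28/(-23) + z(-1)/25)*a(3) = (-28/(-23) + (-1)**(3/2)/25)*1 = (-28*(-1/23) - I*(1/25))*1 = (28/23 - I/25)*1 = 28/23 - I/25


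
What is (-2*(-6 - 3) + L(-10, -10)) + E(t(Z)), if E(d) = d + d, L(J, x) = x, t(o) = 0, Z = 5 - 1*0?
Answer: 8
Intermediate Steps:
Z = 5 (Z = 5 + 0 = 5)
E(d) = 2*d
(-2*(-6 - 3) + L(-10, -10)) + E(t(Z)) = (-2*(-6 - 3) - 10) + 2*0 = (-2*(-9) - 10) + 0 = (18 - 10) + 0 = 8 + 0 = 8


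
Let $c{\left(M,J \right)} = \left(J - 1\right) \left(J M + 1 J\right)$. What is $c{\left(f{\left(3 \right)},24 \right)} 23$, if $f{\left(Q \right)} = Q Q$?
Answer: $126960$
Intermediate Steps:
$f{\left(Q \right)} = Q^{2}$
$c{\left(M,J \right)} = \left(-1 + J\right) \left(J + J M\right)$ ($c{\left(M,J \right)} = \left(-1 + J\right) \left(J M + J\right) = \left(-1 + J\right) \left(J + J M\right)$)
$c{\left(f{\left(3 \right)},24 \right)} 23 = 24 \left(-1 + 24 - 3^{2} + 24 \cdot 3^{2}\right) 23 = 24 \left(-1 + 24 - 9 + 24 \cdot 9\right) 23 = 24 \left(-1 + 24 - 9 + 216\right) 23 = 24 \cdot 230 \cdot 23 = 5520 \cdot 23 = 126960$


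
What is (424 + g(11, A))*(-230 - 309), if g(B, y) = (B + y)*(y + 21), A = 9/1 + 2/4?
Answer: -2262183/4 ≈ -5.6555e+5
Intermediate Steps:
A = 19/2 (A = 9*1 + 2*(¼) = 9 + ½ = 19/2 ≈ 9.5000)
g(B, y) = (21 + y)*(B + y) (g(B, y) = (B + y)*(21 + y) = (21 + y)*(B + y))
(424 + g(11, A))*(-230 - 309) = (424 + ((19/2)² + 21*11 + 21*(19/2) + 11*(19/2)))*(-230 - 309) = (424 + (361/4 + 231 + 399/2 + 209/2))*(-539) = (424 + 2501/4)*(-539) = (4197/4)*(-539) = -2262183/4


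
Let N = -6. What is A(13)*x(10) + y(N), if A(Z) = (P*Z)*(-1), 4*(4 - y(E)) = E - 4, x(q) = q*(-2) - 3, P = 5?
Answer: 3003/2 ≈ 1501.5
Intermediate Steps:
x(q) = -3 - 2*q (x(q) = -2*q - 3 = -3 - 2*q)
y(E) = 5 - E/4 (y(E) = 4 - (E - 4)/4 = 4 - (-4 + E)/4 = 4 + (1 - E/4) = 5 - E/4)
A(Z) = -5*Z (A(Z) = (5*Z)*(-1) = -5*Z)
A(13)*x(10) + y(N) = (-5*13)*(-3 - 2*10) + (5 - 1/4*(-6)) = -65*(-3 - 20) + (5 + 3/2) = -65*(-23) + 13/2 = 1495 + 13/2 = 3003/2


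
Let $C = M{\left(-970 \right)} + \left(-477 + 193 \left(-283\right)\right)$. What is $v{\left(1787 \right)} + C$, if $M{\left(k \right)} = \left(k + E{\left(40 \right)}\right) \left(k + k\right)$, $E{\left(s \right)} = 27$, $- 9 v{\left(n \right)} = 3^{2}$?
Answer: $1774323$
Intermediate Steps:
$v{\left(n \right)} = -1$ ($v{\left(n \right)} = - \frac{3^{2}}{9} = \left(- \frac{1}{9}\right) 9 = -1$)
$M{\left(k \right)} = 2 k \left(27 + k\right)$ ($M{\left(k \right)} = \left(k + 27\right) \left(k + k\right) = \left(27 + k\right) 2 k = 2 k \left(27 + k\right)$)
$C = 1774324$ ($C = 2 \left(-970\right) \left(27 - 970\right) + \left(-477 + 193 \left(-283\right)\right) = 2 \left(-970\right) \left(-943\right) - 55096 = 1829420 - 55096 = 1774324$)
$v{\left(1787 \right)} + C = -1 + 1774324 = 1774323$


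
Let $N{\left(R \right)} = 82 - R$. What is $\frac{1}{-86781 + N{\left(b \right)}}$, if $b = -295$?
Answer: $- \frac{1}{86404} \approx -1.1574 \cdot 10^{-5}$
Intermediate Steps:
$\frac{1}{-86781 + N{\left(b \right)}} = \frac{1}{-86781 + \left(82 - -295\right)} = \frac{1}{-86781 + \left(82 + 295\right)} = \frac{1}{-86781 + 377} = \frac{1}{-86404} = - \frac{1}{86404}$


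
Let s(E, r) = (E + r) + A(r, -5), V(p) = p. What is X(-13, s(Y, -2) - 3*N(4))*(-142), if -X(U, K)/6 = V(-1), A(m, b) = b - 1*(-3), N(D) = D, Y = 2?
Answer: -852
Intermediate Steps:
A(m, b) = 3 + b (A(m, b) = b + 3 = 3 + b)
s(E, r) = -2 + E + r (s(E, r) = (E + r) + (3 - 5) = (E + r) - 2 = -2 + E + r)
X(U, K) = 6 (X(U, K) = -6*(-1) = 6)
X(-13, s(Y, -2) - 3*N(4))*(-142) = 6*(-142) = -852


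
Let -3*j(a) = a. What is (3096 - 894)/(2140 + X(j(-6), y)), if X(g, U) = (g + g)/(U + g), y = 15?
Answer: 6239/6064 ≈ 1.0289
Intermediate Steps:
j(a) = -a/3
X(g, U) = 2*g/(U + g) (X(g, U) = (2*g)/(U + g) = 2*g/(U + g))
(3096 - 894)/(2140 + X(j(-6), y)) = (3096 - 894)/(2140 + 2*(-1/3*(-6))/(15 - 1/3*(-6))) = 2202/(2140 + 2*2/(15 + 2)) = 2202/(2140 + 2*2/17) = 2202/(2140 + 2*2*(1/17)) = 2202/(2140 + 4/17) = 2202/(36384/17) = 2202*(17/36384) = 6239/6064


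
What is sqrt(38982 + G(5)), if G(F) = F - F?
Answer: sqrt(38982) ≈ 197.44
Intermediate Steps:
G(F) = 0
sqrt(38982 + G(5)) = sqrt(38982 + 0) = sqrt(38982)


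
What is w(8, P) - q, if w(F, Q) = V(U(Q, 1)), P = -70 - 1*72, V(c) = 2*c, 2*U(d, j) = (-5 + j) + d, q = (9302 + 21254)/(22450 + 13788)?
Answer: -2660652/18119 ≈ -146.84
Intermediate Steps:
q = 15278/18119 (q = 30556/36238 = 30556*(1/36238) = 15278/18119 ≈ 0.84320)
U(d, j) = -5/2 + d/2 + j/2 (U(d, j) = ((-5 + j) + d)/2 = (-5 + d + j)/2 = -5/2 + d/2 + j/2)
P = -142 (P = -70 - 72 = -142)
w(F, Q) = -4 + Q (w(F, Q) = 2*(-5/2 + Q/2 + (1/2)*1) = 2*(-5/2 + Q/2 + 1/2) = 2*(-2 + Q/2) = -4 + Q)
w(8, P) - q = (-4 - 142) - 1*15278/18119 = -146 - 15278/18119 = -2660652/18119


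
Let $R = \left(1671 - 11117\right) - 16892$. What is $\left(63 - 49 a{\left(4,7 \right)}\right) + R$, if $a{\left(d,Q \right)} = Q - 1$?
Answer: $-26569$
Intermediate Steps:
$a{\left(d,Q \right)} = -1 + Q$
$R = -26338$ ($R = -9446 - 16892 = -26338$)
$\left(63 - 49 a{\left(4,7 \right)}\right) + R = \left(63 - 49 \left(-1 + 7\right)\right) - 26338 = \left(63 - 294\right) - 26338 = -231 - 26338 = -26569$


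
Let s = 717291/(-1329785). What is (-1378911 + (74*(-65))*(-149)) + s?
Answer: -880612269776/1329785 ≈ -6.6222e+5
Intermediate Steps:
s = -717291/1329785 (s = 717291*(-1/1329785) = -717291/1329785 ≈ -0.53940)
(-1378911 + (74*(-65))*(-149)) + s = (-1378911 + (74*(-65))*(-149)) - 717291/1329785 = (-1378911 - 4810*(-149)) - 717291/1329785 = (-1378911 + 716690) - 717291/1329785 = -662221 - 717291/1329785 = -880612269776/1329785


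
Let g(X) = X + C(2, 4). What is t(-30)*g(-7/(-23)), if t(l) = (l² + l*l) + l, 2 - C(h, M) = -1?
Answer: 134520/23 ≈ 5848.7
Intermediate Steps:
C(h, M) = 3 (C(h, M) = 2 - 1*(-1) = 2 + 1 = 3)
t(l) = l + 2*l² (t(l) = (l² + l²) + l = 2*l² + l = l + 2*l²)
g(X) = 3 + X (g(X) = X + 3 = 3 + X)
t(-30)*g(-7/(-23)) = (-30*(1 + 2*(-30)))*(3 - 7/(-23)) = (-30*(1 - 60))*(3 - 7*(-1/23)) = (-30*(-59))*(3 + 7/23) = 1770*(76/23) = 134520/23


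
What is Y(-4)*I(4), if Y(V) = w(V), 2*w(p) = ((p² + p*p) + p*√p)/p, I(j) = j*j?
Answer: -64 + 16*I ≈ -64.0 + 16.0*I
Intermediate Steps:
I(j) = j²
w(p) = (p^(3/2) + 2*p²)/(2*p) (w(p) = (((p² + p*p) + p*√p)/p)/2 = (((p² + p²) + p^(3/2))/p)/2 = ((2*p² + p^(3/2))/p)/2 = ((p^(3/2) + 2*p²)/p)/2 = (p^(3/2) + 2*p²)/(2*p))
Y(V) = V + √V/2
Y(-4)*I(4) = (-4 + √(-4)/2)*4² = (-4 + (2*I)/2)*16 = (-4 + I)*16 = -64 + 16*I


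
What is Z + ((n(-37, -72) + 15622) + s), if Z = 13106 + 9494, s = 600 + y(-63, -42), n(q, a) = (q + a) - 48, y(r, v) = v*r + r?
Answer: 41248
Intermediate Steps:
y(r, v) = r + r*v (y(r, v) = r*v + r = r + r*v)
n(q, a) = -48 + a + q (n(q, a) = (a + q) - 48 = -48 + a + q)
s = 3183 (s = 600 - 63*(1 - 42) = 600 - 63*(-41) = 600 + 2583 = 3183)
Z = 22600
Z + ((n(-37, -72) + 15622) + s) = 22600 + (((-48 - 72 - 37) + 15622) + 3183) = 22600 + ((-157 + 15622) + 3183) = 22600 + (15465 + 3183) = 22600 + 18648 = 41248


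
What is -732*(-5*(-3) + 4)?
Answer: -13908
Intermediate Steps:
-732*(-5*(-3) + 4) = -732*(15 + 4) = -732*19 = -13908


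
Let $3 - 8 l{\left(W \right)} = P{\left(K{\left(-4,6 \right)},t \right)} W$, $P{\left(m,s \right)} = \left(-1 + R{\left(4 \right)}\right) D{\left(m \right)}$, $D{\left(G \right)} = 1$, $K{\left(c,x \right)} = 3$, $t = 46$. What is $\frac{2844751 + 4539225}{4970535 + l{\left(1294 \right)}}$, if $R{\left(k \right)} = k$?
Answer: $\frac{59071808}{39760401} \approx 1.4857$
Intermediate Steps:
$P{\left(m,s \right)} = 3$ ($P{\left(m,s \right)} = \left(-1 + 4\right) 1 = 3 \cdot 1 = 3$)
$l{\left(W \right)} = \frac{3}{8} - \frac{3 W}{8}$
$\frac{2844751 + 4539225}{4970535 + l{\left(1294 \right)}} = \frac{2844751 + 4539225}{4970535 + \left(\frac{3}{8} - \frac{1941}{4}\right)} = \frac{7383976}{4970535 + \left(\frac{3}{8} - \frac{1941}{4}\right)} = \frac{7383976}{4970535 - \frac{3879}{8}} = \frac{7383976}{\frac{39760401}{8}} = 7383976 \cdot \frac{8}{39760401} = \frac{59071808}{39760401}$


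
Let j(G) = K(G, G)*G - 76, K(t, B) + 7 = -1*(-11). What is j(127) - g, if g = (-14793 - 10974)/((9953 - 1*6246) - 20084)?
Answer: 2349699/5459 ≈ 430.43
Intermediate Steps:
K(t, B) = 4 (K(t, B) = -7 - 1*(-11) = -7 + 11 = 4)
j(G) = -76 + 4*G (j(G) = 4*G - 76 = -76 + 4*G)
g = 8589/5459 (g = -25767/((9953 - 6246) - 20084) = -25767/(3707 - 20084) = -25767/(-16377) = -25767*(-1/16377) = 8589/5459 ≈ 1.5734)
j(127) - g = (-76 + 4*127) - 1*8589/5459 = (-76 + 508) - 8589/5459 = 432 - 8589/5459 = 2349699/5459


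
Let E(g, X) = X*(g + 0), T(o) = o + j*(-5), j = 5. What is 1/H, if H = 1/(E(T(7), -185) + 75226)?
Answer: 78556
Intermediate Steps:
T(o) = -25 + o (T(o) = o + 5*(-5) = o - 25 = -25 + o)
E(g, X) = X*g
H = 1/78556 (H = 1/(-185*(-25 + 7) + 75226) = 1/(-185*(-18) + 75226) = 1/(3330 + 75226) = 1/78556 ≈ 1.2730e-5)
1/H = 1/(1/78556) = 78556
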